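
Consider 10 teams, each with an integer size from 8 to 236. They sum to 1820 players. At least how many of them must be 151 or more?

Suppose at most 10 − j of them reach 151; then j values are ≤ 150 and the rest ≤ 236.
The total is then ≤ 150·j + 236·(10 − j) = 2360 − 86j. For this to be ≥ 1820 we need j ≤ 6, so at least 10 − 6 = 4 must reach 151.
Exactly 4 works: 4 values at 236 and 6 at 150 total 1844; lower one of the high values by 24 (still ≥ 151) to hit 1820.

4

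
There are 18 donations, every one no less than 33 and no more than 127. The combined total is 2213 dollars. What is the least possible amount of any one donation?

To make one donation as small as possible, make the other 17 as large as possible.
The other 17 contribute at most 17 × 127 = 2159, leaving at least 2213 − 2159 = 54.
Since 54 ≥ 33, this is achievable: one at 54 and 17 at 127.

54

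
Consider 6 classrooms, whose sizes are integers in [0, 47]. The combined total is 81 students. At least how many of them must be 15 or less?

If only k of them are at most 15, the other 6 − k are at least 16, so the total is at least (6 − k)·16 + k·0.
This is ≤ 81, so (6 − k)·16 + 0k ≤ 81, which gives k ≥ 1.
Exactly 1 works: 1 value at 0 and 5 at 16 total 80; raise one of the low values by 1 (still ≤ 15) to hit 81.

1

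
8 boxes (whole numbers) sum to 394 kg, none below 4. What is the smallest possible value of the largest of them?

50

The average is 394/8 > 49, so not all 8 can be 49 or less; the largest is ≥ 50.
Taking 6 copies of 49 and 2 copies of 50 gives exactly 394, so 50 is attained.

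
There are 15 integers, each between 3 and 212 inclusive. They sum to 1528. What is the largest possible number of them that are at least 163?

9

With k values at 163 or above and the rest at least 3, the sum is at least 45 + 160k.
Since the sum is 1528, we need 160k ≤ 1483, i.e. k ≤ 9.
k = 9 is achieved by 9 values at 163 and 6 at 3, total 1485; add 43 to one value (staying below 163) to reach 1528.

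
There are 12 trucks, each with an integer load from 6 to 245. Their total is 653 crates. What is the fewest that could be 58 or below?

2

If only k of them are at most 58, the other 12 − k are at least 59, so the total is at least (12 − k)·59 + k·6.
This is ≤ 653, so (12 − k)·59 + 6k ≤ 653, which gives k ≥ 2.
Exactly 2 works: 2 values at 6 and 10 at 59 total 602; raise one of the low values by 51 (still ≤ 58) to hit 653.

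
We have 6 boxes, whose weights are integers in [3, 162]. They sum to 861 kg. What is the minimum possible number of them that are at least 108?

4

If only k of them are at least 108, the other 6 − k are at most 107, so the total is at most k·162 + (6 − k)·107.
This must reach 861, so k·162 + (6 − k)·107 ≥ 861, giving k ≥ 4.
Exactly 4 works: 4 values at 162 and 2 at 107 total 862; lower one of the high values by 1 (still ≥ 108) to hit 861.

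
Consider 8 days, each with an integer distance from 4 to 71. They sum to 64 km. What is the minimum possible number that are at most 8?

If only k of them are at most 8, the other 8 − k are at least 9, so the total is at least (8 − k)·9 + k·4.
This is ≤ 64, so (8 − k)·9 + 4k ≤ 64, which gives k ≥ 2.
Exactly 2 works: 2 values at 4 and 6 at 9 total 62; raise one of the low values by 2 (still ≤ 8) to hit 64.

2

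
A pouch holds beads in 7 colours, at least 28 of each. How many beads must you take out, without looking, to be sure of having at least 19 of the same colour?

127

You could draw 18 of every colour without reaching 19 of any — 126 in all.
One more forces 19 of some colour, so 126 + 1 = 127.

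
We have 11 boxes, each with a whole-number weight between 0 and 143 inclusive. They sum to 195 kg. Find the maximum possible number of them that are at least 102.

1

With k values at 102 or above and the rest at least 0, the sum is at least 0 + 102k.
Since the sum is 195, we need 102k ≤ 195, i.e. k ≤ 1.
k = 1 is achieved by 1 value at 102 and 10 at 0, total 102; add 93 to one value (staying below 102) to reach 195.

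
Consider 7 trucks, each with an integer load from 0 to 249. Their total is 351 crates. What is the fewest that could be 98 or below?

If only k of them are at most 98, the other 7 − k are at least 99, so the total is at least (7 − k)·99 + k·0.
This is ≤ 351, so (7 − k)·99 + 0k ≤ 351, which gives k ≥ 4.
Exactly 4 works: 4 values at 0 and 3 at 99 total 297; raise one of the low values by 54 (still ≤ 98) to hit 351.

4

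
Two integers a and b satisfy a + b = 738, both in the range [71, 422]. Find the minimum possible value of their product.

133352

For a fixed sum, ab is smallest when a and b are as far apart as possible.
The extreme feasible split is a = 316, b = 422, giving ab = 133352.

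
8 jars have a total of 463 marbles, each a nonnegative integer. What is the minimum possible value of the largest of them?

58

If every one of the 8 were at most 57, the total would be at most 8 × 57 = 456 < 463.
Achievable: 7 of them at 58 and 1 at 57 total 463.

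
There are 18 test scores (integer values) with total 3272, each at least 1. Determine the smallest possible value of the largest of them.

The average is 3272/18 > 181, so not all 18 can be 181 or less; the largest is ≥ 182.
Achievable: 14 of them at 182 and 4 at 181 total 3272.

182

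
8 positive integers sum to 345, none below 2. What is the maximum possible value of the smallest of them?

The 8 values sum to 345, so their minimum is at most ⌊345/8⌋ = 43.
Achievable: 7 of them at 43 and 1 at 44 total 345.

43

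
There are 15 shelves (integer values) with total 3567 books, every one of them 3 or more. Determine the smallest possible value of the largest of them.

238

The 15 values sum to 3567, so their maximum is at least ⌈3567/15⌉ = 238.
Taking 3 copies of 237 and 12 copies of 238 gives exactly 3567, so 238 is attained.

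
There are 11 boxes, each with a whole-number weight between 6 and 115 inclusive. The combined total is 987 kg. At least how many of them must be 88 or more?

If only k of them are at least 88, the other 11 − k are at most 87, so the total is at most k·115 + (11 − k)·87.
This must reach 987, so k·115 + (11 − k)·87 ≥ 987, giving k ≥ 2.
Exactly 2 works: 2 values at 115 and 9 at 87 total 1013; lower one of the high values by 26 (still ≥ 88) to hit 987.

2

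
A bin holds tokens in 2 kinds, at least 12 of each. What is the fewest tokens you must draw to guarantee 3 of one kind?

In the worst case you draw 2 of each of the 2 kinds: 2 × 2 = 4.
One more forces 3 of some kind, so 4 + 1 = 5.

5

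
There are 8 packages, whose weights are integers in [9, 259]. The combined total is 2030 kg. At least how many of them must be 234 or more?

If only k of them are at least 234, the other 8 − k are at most 233, so the total is at most k·259 + (8 − k)·233.
This must reach 2030, so k·259 + (8 − k)·233 ≥ 2030, giving k ≥ 7.
Exactly 7 works: 7 values at 259 and 1 at 233 total 2046; lower one of the high values by 16 (still ≥ 234) to hit 2030.

7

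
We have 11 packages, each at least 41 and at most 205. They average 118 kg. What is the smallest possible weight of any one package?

Minimizing one value means maximizing the remaining 10.
The total is 11 × 118 = 1298.
The other 10 can take up 10 × 205 = 2050 ≥ 1298 − 41, so one package can sit at its floor of 41.
Achievable: one at 41 and the other 10 totalling 1257, which fits since 10 × 41 ≤ 1257 ≤ 10 × 205.

41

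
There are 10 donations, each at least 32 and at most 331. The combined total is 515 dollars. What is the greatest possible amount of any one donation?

To make one donation as large as possible, make the other 9 as small as possible.
The other 9 contribute at least 9 × 32 = 288, leaving at most 515 − 288 = 227.
Since 227 ≤ 331, this is achievable: one at 227 and 9 at 32.

227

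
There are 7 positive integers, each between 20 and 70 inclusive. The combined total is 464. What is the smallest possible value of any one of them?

44

Minimizing one value means maximizing the remaining 6.
The other 6 contribute at most 6 × 70 = 420, leaving at least 464 − 420 = 44.
Since 44 ≥ 20, this is achievable: one at 44 and 6 at 70.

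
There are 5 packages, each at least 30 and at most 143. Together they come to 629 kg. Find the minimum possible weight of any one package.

Minimizing one value means maximizing the remaining 4.
The other 4 contribute at most 4 × 143 = 572, leaving at least 629 − 572 = 57.
Since 57 ≥ 30, this is achievable: one at 57 and 4 at 143.

57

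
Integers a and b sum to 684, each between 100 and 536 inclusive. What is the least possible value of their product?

Since a + b is fixed, pushing one of them to its bound minimizes the product.
At the endpoint a = 148, b = 684 − 148 = 536, so ab = 148 × 536 = 79328.

79328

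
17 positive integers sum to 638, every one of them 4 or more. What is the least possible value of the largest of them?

The average is 638/17 > 37, so not all 17 can be 37 or less; the largest is ≥ 38.
Taking 8 copies of 37 and 9 copies of 38 gives exactly 638, so 38 is attained.

38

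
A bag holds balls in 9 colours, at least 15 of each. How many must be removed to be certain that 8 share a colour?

64

In the worst case you draw 7 of each of the 9 colours: 9 × 7 = 63.
One more forces 8 of some colour, so 63 + 1 = 64.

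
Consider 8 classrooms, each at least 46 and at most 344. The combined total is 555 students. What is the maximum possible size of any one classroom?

233

Maximizing one value means minimizing the remaining 7.
The other 7 contribute at least 7 × 46 = 322, leaving at most 555 − 322 = 233.
Since 233 ≤ 344, this is achievable: one at 233 and 7 at 46.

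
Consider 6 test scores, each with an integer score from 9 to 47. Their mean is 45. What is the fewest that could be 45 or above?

The total is 6 × 45 = 270.
Suppose at most 6 − j of them reach 45; then j values are ≤ 44 and the rest ≤ 47.
The total is then ≤ 44·j + 47·(6 − j) = 282 − 3j. For this to be ≥ 270 we need j ≤ 4, so at least 6 − 4 = 2 must reach 45.
Exactly 2 works: 2 values at 47 and 4 at 44 total 270.

2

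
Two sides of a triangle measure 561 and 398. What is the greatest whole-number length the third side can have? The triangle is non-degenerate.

The third side must be less than 561 + 398 = 959.
The largest integer below 959 is 958.

958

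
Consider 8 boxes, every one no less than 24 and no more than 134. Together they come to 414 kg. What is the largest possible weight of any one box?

134

To make one box as large as possible, make the other 7 as small as possible.
The other 7 contribute at least 7 × 24 = 168, leaving at most 414 − 168 = 246.
But each box is capped at 134, so the maximum is 134.
Achievable: one at 134 and the other 7 totalling 280, which fits since 7 × 24 ≤ 280 ≤ 7 × 134.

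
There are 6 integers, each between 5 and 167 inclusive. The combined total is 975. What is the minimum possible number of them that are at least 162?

2

Each value short of 162 is at most 161, costing at least 167 − 161 = 6 against the maximum total of 1002.
We can afford to lose at most 1002 − 975 = 27, so at most ⌊27/6⌋ = 4 fall short, and at least 2 are ≥ 162.
Exactly 2 works: 2 values at 167 and 4 at 161 total 978; lower one of the high values by 3 (still ≥ 162) to hit 975.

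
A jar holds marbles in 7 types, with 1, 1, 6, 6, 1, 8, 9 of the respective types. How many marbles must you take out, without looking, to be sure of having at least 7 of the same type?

In the worst case you take as many as possible of each type without reaching 7: 1 + 1 + 6 + 6 + 1 + 6 + 6 = 27.
The next one must give 7 of some type, so 27 + 1 = 28.

28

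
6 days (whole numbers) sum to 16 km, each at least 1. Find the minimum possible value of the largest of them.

3

If every one of the 6 were at most 2, the total would be at most 6 × 2 = 12 < 16.
Taking 2 copies of 2 and 4 copies of 3 gives exactly 16, so 3 is attained.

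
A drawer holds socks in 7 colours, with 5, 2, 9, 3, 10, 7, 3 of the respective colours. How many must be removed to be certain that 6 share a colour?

29

In the worst case you take as many as possible of each colour without reaching 6: 5 + 2 + 5 + 3 + 5 + 5 + 3 = 28.
The next one must give 6 of some colour, so 28 + 1 = 29.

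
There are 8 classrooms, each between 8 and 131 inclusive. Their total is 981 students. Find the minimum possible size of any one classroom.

To make one classroom as small as possible, make the other 7 as large as possible.
The other 7 contribute at most 7 × 131 = 917, leaving at least 981 − 917 = 64.
Since 64 ≥ 8, this is achievable: one at 64 and 7 at 131.

64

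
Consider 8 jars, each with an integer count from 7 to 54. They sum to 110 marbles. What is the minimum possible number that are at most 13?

If only k of them are at most 13, the other 8 − k are at least 14, so the total is at least (8 − k)·14 + k·7.
This is ≤ 110, so (8 − k)·14 + 7k ≤ 110, which gives k ≥ 1.
Exactly 1 works: 1 value at 7 and 7 at 14 total 105; raise one of the low values by 5 (still ≤ 13) to hit 110.

1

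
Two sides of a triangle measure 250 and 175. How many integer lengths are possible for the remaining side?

The triangle inequality gives |250 − 175| < c < 250 + 175, i.e. 75 < c < 425.
So c can be any integer from 76 to 424: 349 values.

349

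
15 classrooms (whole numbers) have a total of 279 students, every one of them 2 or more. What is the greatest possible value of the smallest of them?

If every one of the 15 were at least 19, the total would be at least 15 × 19 = 285 > 279.
Equality holds with 6 values of 18 and 9 values of 19.

18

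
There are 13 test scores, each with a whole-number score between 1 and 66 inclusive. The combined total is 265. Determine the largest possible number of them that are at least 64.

4

If k of the values are ≥ 64, the total is ≥ 64k + 1(13 − k).
Setting 64k + 1(13 − k) ≤ 265 gives 63k ≤ 252, so k ≤ 4.
k = 4 is achieved by 4 values at 64 and 9 at 1, total 265.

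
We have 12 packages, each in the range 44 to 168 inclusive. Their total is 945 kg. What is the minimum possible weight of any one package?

Minimizing one value means maximizing the remaining 11.
The other 11 can take up 11 × 168 = 1848 ≥ 945 − 44, so one package can sit at its floor of 44.
Achievable: one at 44 and the other 11 totalling 901, which fits since 11 × 44 ≤ 901 ≤ 11 × 168.

44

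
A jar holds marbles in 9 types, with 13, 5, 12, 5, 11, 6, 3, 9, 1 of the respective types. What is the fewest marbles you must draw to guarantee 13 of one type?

65

In the worst case you take as many as possible of each type without reaching 13: 12 + 5 + 12 + 5 + 11 + 6 + 3 + 9 + 1 = 64.
The next one must give 13 of some type, so 64 + 1 = 65.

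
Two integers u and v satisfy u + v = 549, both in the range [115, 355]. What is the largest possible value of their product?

75350

uv = u(549 − u) is maximized when u is as near 549/2 as the bounds allow.
Taking u = 274 and v = 275 (both in [115, 355]) gives uv = 75350.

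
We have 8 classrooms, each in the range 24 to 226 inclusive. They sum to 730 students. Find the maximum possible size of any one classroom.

226

Maximizing one value means minimizing the remaining 7.
The other 7 contribute at least 7 × 24 = 168, leaving at most 730 − 168 = 562.
But each classroom is capped at 226, so the maximum is 226.
Achievable: one at 226 and the other 7 totalling 504, which fits since 7 × 24 ≤ 504 ≤ 7 × 226.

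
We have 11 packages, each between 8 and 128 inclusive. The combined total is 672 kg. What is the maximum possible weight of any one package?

128

Maximizing one value means minimizing the remaining 10.
The other 10 contribute at least 10 × 8 = 80, leaving at most 672 − 80 = 592.
But each package is capped at 128, so the maximum is 128.
Achievable: one at 128 and the other 10 totalling 544, which fits since 10 × 8 ≤ 544 ≤ 10 × 128.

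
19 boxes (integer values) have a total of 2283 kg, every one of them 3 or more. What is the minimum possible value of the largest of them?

Some value must be at least ⌈2283/19⌉ = 121, since 19 × 120 = 2280 < 2283.
Equality holds with 3 values of 121 and 16 values of 120.

121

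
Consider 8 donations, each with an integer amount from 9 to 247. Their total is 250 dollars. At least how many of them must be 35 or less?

2

Each value above 35 is at least 36, contributing at least 36 − 9 = 27 above the floor 9.
The sum exceeds the floor total 72 by 178, so at most ⌊178/27⌋ = 6 exceed 35, and at least 2 are ≤ 35.
Exactly 2 works: 2 values at 9 and 6 at 36 total 234; raise one of the low values by 16 (still ≤ 35) to hit 250.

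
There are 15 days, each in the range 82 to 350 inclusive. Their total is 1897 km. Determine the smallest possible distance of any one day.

82

Minimizing one value means maximizing the remaining 14.
The other 14 can take up 14 × 350 = 4900 ≥ 1897 − 82, so one day can sit at its floor of 82.
Achievable: one at 82 and the other 14 totalling 1815, which fits since 14 × 82 ≤ 1815 ≤ 14 × 350.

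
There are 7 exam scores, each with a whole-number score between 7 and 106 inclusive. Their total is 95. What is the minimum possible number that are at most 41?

6

Each value above 41 is at least 42, contributing at least 42 − 7 = 35 above the floor 7.
The sum exceeds the floor total 49 by 46, so at most ⌊46/35⌋ = 1 exceed 41, and at least 6 are ≤ 41.
Exactly 6 works: 6 values at 7 and 1 at 42 total 84; raise one of the low values by 11 (still ≤ 41) to hit 95.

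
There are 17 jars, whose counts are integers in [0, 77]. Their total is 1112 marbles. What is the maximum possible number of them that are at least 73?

15

Suppose k of them are at least 73. Those contribute at least 73 each and the other 17 − k at least 0 each.
So the total is at least 73k + 0(17 − k) = 0 + 73k. This must be ≤ 1112, giving k ≤ 15.
k = 15 is achieved by 15 values at 73 and 2 at 0, total 1095; add 17 to one value (staying below 73) to reach 1112.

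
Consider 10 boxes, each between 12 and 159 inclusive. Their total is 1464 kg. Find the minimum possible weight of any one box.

33

To make one box as small as possible, make the other 9 as large as possible.
The other 9 contribute at most 9 × 159 = 1431, leaving at least 1464 − 1431 = 33.
Since 33 ≥ 12, this is achievable: one at 33 and 9 at 159.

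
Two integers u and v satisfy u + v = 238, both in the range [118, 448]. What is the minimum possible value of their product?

14160

uv = u(238 − u) is concave in u, so over [118, 120] it is minimized at an endpoint.
At the endpoint u = 118, v = 238 − 118 = 120, so uv = 118 × 120 = 14160.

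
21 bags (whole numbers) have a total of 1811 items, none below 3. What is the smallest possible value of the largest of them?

87

The 21 values sum to 1811, so their maximum is at least ⌈1811/21⌉ = 87.
Achievable: 5 of them at 87 and 16 at 86 total 1811.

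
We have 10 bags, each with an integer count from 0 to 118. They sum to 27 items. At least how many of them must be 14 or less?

If only k of them are at most 14, the other 10 − k are at least 15, so the total is at least (10 − k)·15 + k·0.
This is ≤ 27, so (10 − k)·15 + 0k ≤ 27, which gives k ≥ 9.
Exactly 9 works: 9 values at 0 and 1 at 15 total 15; raise one of the low values by 12 (still ≤ 14) to hit 27.

9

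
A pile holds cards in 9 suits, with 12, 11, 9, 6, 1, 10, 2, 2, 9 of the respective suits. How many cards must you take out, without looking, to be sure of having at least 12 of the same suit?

62

In the worst case you take as many as possible of each suit without reaching 12: 11 + 11 + 9 + 6 + 1 + 10 + 2 + 2 + 9 = 61.
The next one must give 12 of some suit, so 61 + 1 = 62.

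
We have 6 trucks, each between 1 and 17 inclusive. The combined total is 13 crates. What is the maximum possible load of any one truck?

To make one truck as large as possible, make the other 5 as small as possible.
The other 5 contribute at least 5 × 1 = 5, leaving at most 13 − 5 = 8.
Since 8 ≤ 17, this is achievable: one at 8 and 5 at 1.

8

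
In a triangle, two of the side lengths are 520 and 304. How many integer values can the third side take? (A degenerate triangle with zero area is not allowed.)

The triangle inequality gives |520 − 304| < c < 520 + 304, i.e. 216 < c < 824.
So c can be any integer from 217 to 823: 607 values.

607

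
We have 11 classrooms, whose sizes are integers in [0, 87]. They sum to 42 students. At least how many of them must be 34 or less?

10

If only k of them are at most 34, the other 11 − k are at least 35, so the total is at least (11 − k)·35 + k·0.
This is ≤ 42, so (11 − k)·35 + 0k ≤ 42, which gives k ≥ 10.
Exactly 10 works: 10 values at 0 and 1 at 35 total 35; raise one of the low values by 7 (still ≤ 34) to hit 42.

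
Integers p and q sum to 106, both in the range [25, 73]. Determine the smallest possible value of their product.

pq = p(106 − p) is concave in p, so over [33, 73] it is minimized at an endpoint.
At the endpoint p = 33, q = 106 − 33 = 73, so pq = 33 × 73 = 2409.

2409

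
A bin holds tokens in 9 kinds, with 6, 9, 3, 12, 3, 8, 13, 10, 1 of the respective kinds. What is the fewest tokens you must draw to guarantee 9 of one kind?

In the worst case you take as many as possible of each kind without reaching 9: 6 + 8 + 3 + 8 + 3 + 8 + 8 + 8 + 1 = 53.
The next one must give 9 of some kind, so 53 + 1 = 54.

54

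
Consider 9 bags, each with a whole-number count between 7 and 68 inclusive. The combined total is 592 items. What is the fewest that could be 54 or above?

8

Suppose at most 9 − j of them reach 54; then j values are ≤ 53 and the rest ≤ 68.
The total is then ≤ 53·j + 68·(9 − j) = 612 − 15j. For this to be ≥ 592 we need j ≤ 1, so at least 9 − 1 = 8 must reach 54.
Exactly 8 works: 8 values at 68 and 1 at 53 total 597; lower one of the high values by 5 (still ≥ 54) to hit 592.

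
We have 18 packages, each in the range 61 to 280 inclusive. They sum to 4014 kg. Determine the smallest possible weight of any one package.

61

Minimizing one value means maximizing the remaining 17.
The other 17 can take up 17 × 280 = 4760 ≥ 4014 − 61, so one package can sit at its floor of 61.
Achievable: one at 61 and the other 17 totalling 3953, which fits since 17 × 61 ≤ 3953 ≤ 17 × 280.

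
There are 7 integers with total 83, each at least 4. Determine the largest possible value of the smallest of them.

11

The 7 values sum to 83, so their minimum is at most ⌊83/7⌋ = 11.
Equality holds with 1 value of 11 and 6 values of 12.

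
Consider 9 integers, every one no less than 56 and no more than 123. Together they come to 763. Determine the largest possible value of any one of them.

123

To make one integer as large as possible, make the other 8 as small as possible.
The other 8 contribute at least 8 × 56 = 448, leaving at most 763 − 448 = 315.
But each integer is capped at 123, so the maximum is 123.
Achievable: one at 123 and the other 8 totalling 640, which fits since 8 × 56 ≤ 640 ≤ 8 × 123.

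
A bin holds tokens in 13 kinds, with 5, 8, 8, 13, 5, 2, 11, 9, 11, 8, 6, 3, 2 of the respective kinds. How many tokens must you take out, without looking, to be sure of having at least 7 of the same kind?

66

In the worst case you take as many as possible of each kind without reaching 7: 5 + 6 + 6 + 6 + 5 + 2 + 6 + 6 + 6 + 6 + 6 + 3 + 2 = 65.
The next one must give 7 of some kind, so 65 + 1 = 66.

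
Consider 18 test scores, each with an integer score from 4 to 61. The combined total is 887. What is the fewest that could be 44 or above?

7

Suppose at most 18 − j of them reach 44; then j values are ≤ 43 and the rest ≤ 61.
The total is then ≤ 43·j + 61·(18 − j) = 1098 − 18j. For this to be ≥ 887 we need j ≤ 11, so at least 18 − 11 = 7 must reach 44.
Exactly 7 works: 7 values at 61 and 11 at 43 total 900; lower one of the high values by 13 (still ≥ 44) to hit 887.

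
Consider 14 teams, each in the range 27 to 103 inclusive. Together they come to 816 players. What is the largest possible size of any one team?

103

To make one team as large as possible, make the other 13 as small as possible.
The other 13 contribute at least 13 × 27 = 351, leaving at most 816 − 351 = 465.
But each team is capped at 103, so the maximum is 103.
Achievable: one at 103 and the other 13 totalling 713, which fits since 13 × 27 ≤ 713 ≤ 13 × 103.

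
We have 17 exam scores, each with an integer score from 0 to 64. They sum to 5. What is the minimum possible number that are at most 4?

If only k of them are at most 4, the other 17 − k are at least 5, so the total is at least (17 − k)·5 + k·0.
This is ≤ 5, so (17 − k)·5 + 0k ≤ 5, which gives k ≥ 16.
Exactly 16 works: 16 values at 0 and 1 at 5 total 5.

16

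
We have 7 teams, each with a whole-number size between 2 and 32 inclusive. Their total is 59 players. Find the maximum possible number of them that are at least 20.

2

If k of the values are ≥ 20, the total is ≥ 20k + 2(7 − k).
Setting 20k + 2(7 − k) ≤ 59 gives 18k ≤ 45, so k ≤ 2.
k = 2 is achieved by 2 values at 20 and 5 at 2, total 50; add 9 to one value (staying below 20) to reach 59.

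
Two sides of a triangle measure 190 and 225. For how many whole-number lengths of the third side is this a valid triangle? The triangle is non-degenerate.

The triangle inequality gives |190 − 225| < c < 190 + 225, i.e. 35 < c < 415.
So c can be any integer from 36 to 414: 379 values.

379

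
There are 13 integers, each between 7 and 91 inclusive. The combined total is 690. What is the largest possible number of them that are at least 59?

Suppose k of them are at least 59. Those contribute at least 59 each and the other 13 − k at least 7 each.
So the total is at least 59k + 7(13 − k) = 91 + 52k. This must be ≤ 690, giving k ≤ 11.
k = 11 is achieved by 11 values at 59 and 2 at 7, total 663; add 27 to one value (staying below 59) to reach 690.

11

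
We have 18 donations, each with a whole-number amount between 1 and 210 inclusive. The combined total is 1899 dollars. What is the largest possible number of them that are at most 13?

Suppose k of them are at most 13. Those contribute at most 13 each and the rest at most 210 each.
So the total is at most 13k + 210(18 − k) = 3780 − 197k. This must still be ≥ 1899, so k ≤ 9.
k = 9 is achieved by 9 values at 13 and 9 at 210, total 2007; lower one of the 210's by 108 (still > 13) to reach 1899.

9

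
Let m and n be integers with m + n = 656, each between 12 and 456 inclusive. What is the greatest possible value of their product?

mn = m(656 − m) is maximized when m is as near 656/2 as the bounds allow.
Taking m = 328 and n = 328 (both in [12, 456]) gives mn = 107584.

107584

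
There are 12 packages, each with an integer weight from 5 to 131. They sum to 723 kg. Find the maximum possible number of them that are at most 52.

10

Suppose k of them are at most 52. Those contribute at most 52 each and the rest at most 131 each.
So the total is at most 52k + 131(12 − k) = 1572 − 79k. This must still be ≥ 723, so k ≤ 10.
k = 10 is achieved by 10 values at 52 and 2 at 131, total 782; lower one of the 131's by 59 (still > 52) to reach 723.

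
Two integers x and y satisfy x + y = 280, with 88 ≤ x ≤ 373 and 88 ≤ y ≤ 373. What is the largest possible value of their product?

19600

xy = x(280 − x) is maximized when x is as near 280/2 as the bounds allow.
Taking x = 140 and y = 140 (both in [88, 373]) gives xy = 19600.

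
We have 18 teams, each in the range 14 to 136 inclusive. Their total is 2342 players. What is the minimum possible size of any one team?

To make one team as small as possible, make the other 17 as large as possible.
The other 17 contribute at most 17 × 136 = 2312, leaving at least 2342 − 2312 = 30.
Since 30 ≥ 14, this is achievable: one at 30 and 17 at 136.

30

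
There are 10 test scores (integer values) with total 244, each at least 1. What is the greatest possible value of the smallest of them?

24

If every one of the 10 were at least 25, the total would be at least 10 × 25 = 250 > 244.
Equality holds with 6 values of 24 and 4 values of 25.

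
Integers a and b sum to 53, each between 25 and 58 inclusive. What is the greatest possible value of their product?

702

With a + b fixed, ab peaks when the two are closest together.
Taking a = 26 and b = 27 (both in [25, 58]) gives ab = 702.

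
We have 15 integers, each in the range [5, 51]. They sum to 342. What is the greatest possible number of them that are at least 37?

With k values at 37 or above and the rest at least 5, the sum is at least 75 + 32k.
Since the sum is 342, we need 32k ≤ 267, i.e. k ≤ 8.
k = 8 is achieved by 8 values at 37 and 7 at 5, total 331; add 11 to one value (staying below 37) to reach 342.

8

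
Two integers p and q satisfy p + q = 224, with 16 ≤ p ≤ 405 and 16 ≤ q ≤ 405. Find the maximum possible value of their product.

For a fixed sum, the product pq is largest when p and q are as close as possible.
Taking p = 112 and q = 112 (both in [16, 405]) gives pq = 12544.

12544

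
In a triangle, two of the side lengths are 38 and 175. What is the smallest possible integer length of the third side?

The third side must exceed |38 − 175| = 137.
The smallest integer above 137 is 138.

138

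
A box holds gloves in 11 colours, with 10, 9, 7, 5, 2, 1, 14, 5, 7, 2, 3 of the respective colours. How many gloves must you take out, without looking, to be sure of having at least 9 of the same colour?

57

In the worst case you take as many as possible of each colour without reaching 9: 8 + 8 + 7 + 5 + 2 + 1 + 8 + 5 + 7 + 2 + 3 = 56.
The next one must give 9 of some colour, so 56 + 1 = 57.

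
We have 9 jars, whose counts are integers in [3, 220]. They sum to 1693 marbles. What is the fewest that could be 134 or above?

If only k of them are at least 134, the other 9 − k are at most 133, so the total is at most k·220 + (9 − k)·133.
This must reach 1693, so k·220 + (9 − k)·133 ≥ 1693, giving k ≥ 6.
Exactly 6 works: 6 values at 220 and 3 at 133 total 1719; lower one of the high values by 26 (still ≥ 134) to hit 1693.

6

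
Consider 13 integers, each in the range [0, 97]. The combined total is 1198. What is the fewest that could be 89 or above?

If only k of them are at least 89, the other 13 − k are at most 88, so the total is at most k·97 + (13 − k)·88.
This must reach 1198, so k·97 + (13 − k)·88 ≥ 1198, giving k ≥ 6.
Exactly 6 works: 6 values at 97 and 7 at 88 total 1198.

6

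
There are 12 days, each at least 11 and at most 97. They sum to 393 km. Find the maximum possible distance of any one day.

97

To make one day as large as possible, make the other 11 as small as possible.
The other 11 contribute at least 11 × 11 = 121, leaving at most 393 − 121 = 272.
But each day is capped at 97, so the maximum is 97.
Achievable: one at 97 and the other 11 totalling 296, which fits since 11 × 11 ≤ 296 ≤ 11 × 97.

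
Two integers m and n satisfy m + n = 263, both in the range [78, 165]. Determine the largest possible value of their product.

For a fixed sum, the product mn is largest when m and n are as close as possible.
Taking m = 131 and n = 132 (both in [78, 165]) gives mn = 17292.

17292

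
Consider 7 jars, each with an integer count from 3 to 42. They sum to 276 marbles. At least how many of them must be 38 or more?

Each value short of 38 is at most 37, costing at least 42 − 37 = 5 against the maximum total of 294.
We can afford to lose at most 294 − 276 = 18, so at most ⌊18/5⌋ = 3 fall short, and at least 4 are ≥ 38.
Exactly 4 works: 4 values at 42 and 3 at 37 total 279; lower one of the high values by 3 (still ≥ 38) to hit 276.

4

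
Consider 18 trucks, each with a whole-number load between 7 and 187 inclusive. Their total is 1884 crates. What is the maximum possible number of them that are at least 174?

10

If k of the values are ≥ 174, the total is ≥ 174k + 7(18 − k).
Setting 174k + 7(18 − k) ≤ 1884 gives 167k ≤ 1758, so k ≤ 10.
k = 10 is achieved by 10 values at 174 and 8 at 7, total 1796; add 88 to one value (staying below 174) to reach 1884.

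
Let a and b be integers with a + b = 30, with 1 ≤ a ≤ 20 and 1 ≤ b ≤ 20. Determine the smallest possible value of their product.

200

Since a + b is fixed, pushing one of them to its bound minimizes the product.
At the endpoint a = 10, b = 30 − 10 = 20, so ab = 10 × 20 = 200.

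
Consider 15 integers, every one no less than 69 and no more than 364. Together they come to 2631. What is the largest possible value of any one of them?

To make one integer as large as possible, make the other 14 as small as possible.
The other 14 contribute at least 14 × 69 = 966, leaving at most 2631 − 966 = 1665.
But each integer is capped at 364, so the maximum is 364.
Achievable: one at 364 and the other 14 totalling 2267, which fits since 14 × 69 ≤ 2267 ≤ 14 × 364.

364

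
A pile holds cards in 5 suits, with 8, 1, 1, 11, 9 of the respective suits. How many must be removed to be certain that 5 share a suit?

15

In the worst case you take as many as possible of each suit without reaching 5: 4 + 1 + 1 + 4 + 4 = 14.
The next one must give 5 of some suit, so 14 + 1 = 15.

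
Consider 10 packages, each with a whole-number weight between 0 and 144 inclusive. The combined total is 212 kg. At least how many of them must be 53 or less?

Let j be the number exceeding 53. Then the total is ≥ 54·j + 0·(10 − j) = 0 + 54j.
So 54j ≤ 212 and j ≤ 3; hence at least 10 − 3 = 7 are ≤ 53.
Exactly 7 works: 7 values at 0 and 3 at 54 total 162; raise one of the low values by 50 (still ≤ 53) to hit 212.

7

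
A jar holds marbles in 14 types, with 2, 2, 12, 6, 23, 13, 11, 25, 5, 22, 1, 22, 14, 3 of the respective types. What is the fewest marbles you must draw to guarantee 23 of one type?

In the worst case you take as many as possible of each type without reaching 23: 2 + 2 + 12 + 6 + 22 + 13 + 11 + 22 + 5 + 22 + 1 + 22 + 14 + 3 = 157.
The next one must give 23 of some type, so 157 + 1 = 158.

158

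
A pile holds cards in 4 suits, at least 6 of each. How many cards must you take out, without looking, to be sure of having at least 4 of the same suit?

In the worst case you draw 3 of each of the 4 suits: 4 × 3 = 12.
One more forces 4 of some suit, so 12 + 1 = 13.

13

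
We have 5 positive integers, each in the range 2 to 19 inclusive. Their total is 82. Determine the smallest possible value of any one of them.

6

Minimizing one value means maximizing the remaining 4.
The other 4 contribute at most 4 × 19 = 76, leaving at least 82 − 76 = 6.
Since 6 ≥ 2, this is achievable: one at 6 and 4 at 19.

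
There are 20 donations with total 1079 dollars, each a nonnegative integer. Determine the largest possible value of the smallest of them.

The 20 values sum to 1079, so their minimum is at most ⌊1079/20⌋ = 53.
Taking 1 copy of 53 and 19 copies of 54 gives exactly 1079, so 53 is attained.

53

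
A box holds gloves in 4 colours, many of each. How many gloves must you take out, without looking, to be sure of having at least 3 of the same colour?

9

You could draw 2 of every colour without reaching 3 of any — 8 in all.
One more forces 3 of some colour, so 8 + 1 = 9.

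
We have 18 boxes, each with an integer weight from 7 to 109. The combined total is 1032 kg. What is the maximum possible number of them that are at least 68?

Suppose k of them are at least 68. Those contribute at least 68 each and the other 18 − k at least 7 each.
So the total is at least 68k + 7(18 − k) = 126 + 61k. This must be ≤ 1032, giving k ≤ 14.
k = 14 is achieved by 14 values at 68 and 4 at 7, total 980; add 52 to one value (staying below 68) to reach 1032.

14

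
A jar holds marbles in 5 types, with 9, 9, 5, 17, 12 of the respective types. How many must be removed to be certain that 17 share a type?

In the worst case you take as many as possible of each type without reaching 17: 9 + 9 + 5 + 16 + 12 = 51.
The next one must give 17 of some type, so 51 + 1 = 52.

52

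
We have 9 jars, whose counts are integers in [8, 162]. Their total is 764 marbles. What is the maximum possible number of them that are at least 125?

With k values at 125 or above and the rest at least 8, the sum is at least 72 + 117k.
Since the sum is 764, we need 117k ≤ 692, i.e. k ≤ 5.
k = 5 is achieved by 5 values at 125 and 4 at 8, total 657; add 107 to one value (staying below 125) to reach 764.

5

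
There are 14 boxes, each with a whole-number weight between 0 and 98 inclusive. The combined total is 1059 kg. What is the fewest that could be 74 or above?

2

Each value short of 74 is at most 73, costing at least 98 − 73 = 25 against the maximum total of 1372.
We can afford to lose at most 1372 − 1059 = 313, so at most ⌊313/25⌋ = 12 fall short, and at least 2 are ≥ 74.
Exactly 2 works: 2 values at 98 and 12 at 73 total 1072; lower one of the high values by 13 (still ≥ 74) to hit 1059.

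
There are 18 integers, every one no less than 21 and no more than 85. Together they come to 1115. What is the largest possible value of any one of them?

Maximizing one value means minimizing the remaining 17.
The other 17 contribute at least 17 × 21 = 357, leaving at most 1115 − 357 = 758.
But each integer is capped at 85, so the maximum is 85.
Achievable: one at 85 and the other 17 totalling 1030, which fits since 17 × 21 ≤ 1030 ≤ 17 × 85.

85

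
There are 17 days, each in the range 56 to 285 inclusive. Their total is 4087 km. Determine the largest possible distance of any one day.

Maximizing one value means minimizing the remaining 16.
The other 16 contribute at least 16 × 56 = 896, leaving at most 4087 − 896 = 3191.
But each day is capped at 285, so the maximum is 285.
Achievable: one at 285 and the other 16 totalling 3802, which fits since 16 × 56 ≤ 3802 ≤ 16 × 285.

285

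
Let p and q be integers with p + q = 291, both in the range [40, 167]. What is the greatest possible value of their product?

With p + q fixed, pq peaks when the two are closest together.
Taking p = 145 and q = 146 (both in [40, 167]) gives pq = 21170.

21170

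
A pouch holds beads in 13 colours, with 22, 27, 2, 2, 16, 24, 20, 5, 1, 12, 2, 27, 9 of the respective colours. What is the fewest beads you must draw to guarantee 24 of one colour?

In the worst case you take as many as possible of each colour without reaching 24: 22 + 23 + 2 + 2 + 16 + 23 + 20 + 5 + 1 + 12 + 2 + 23 + 9 = 160.
The next one must give 24 of some colour, so 160 + 1 = 161.

161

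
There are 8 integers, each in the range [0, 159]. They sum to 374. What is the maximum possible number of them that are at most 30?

Each value at 30 or below falls at least 159 − 30 = 129 short of the ceiling 159.
The ceiling total is 8 × 159 = 1272, and we need 374, so at most ⌊(1272 − 374)/129⌋ = 6 can be that low.
k = 6 is achieved by 6 values at 30 and 2 at 159, total 498; lower one of the 159's by 124 (still > 30) to reach 374.

6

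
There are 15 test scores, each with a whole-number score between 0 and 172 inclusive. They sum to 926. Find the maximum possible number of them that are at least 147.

If k of the values are ≥ 147, the total is ≥ 147k + 0(15 − k).
Setting 147k + 0(15 − k) ≤ 926 gives 147k ≤ 926, so k ≤ 6.
k = 6 is achieved by 6 values at 147 and 9 at 0, total 882; add 44 to one value (staying below 147) to reach 926.

6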